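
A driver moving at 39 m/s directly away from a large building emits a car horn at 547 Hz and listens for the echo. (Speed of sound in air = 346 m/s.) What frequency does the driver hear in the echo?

The large building receives the sound from a moving source: f₁ = f₀ · v/(v + v_e) = 547 × 346/385 ≈ 492 Hz.
On the return leg the driver is a moving observer: f₂ = f₁ · (v − v_e)/v = 492 × 307/346 ≈ 436 Hz.
Equivalently f₂ = f₀ · (v − v_e)/(v + v_e).

436 Hz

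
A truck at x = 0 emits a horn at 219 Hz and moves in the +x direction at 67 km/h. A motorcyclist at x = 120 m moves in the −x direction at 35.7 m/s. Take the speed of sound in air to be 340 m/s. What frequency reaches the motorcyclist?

256 Hz

67 km/h = 18.61 m/s.
The observer lies on the +x side, so the source is heading toward the observer and the observer is heading toward the source.
General Doppler shift: f' = f · (v + v_o)/(v − v_s).
f' = 219 × (340 + 35.7)/(340 − 18.61) = 219 × 375.7/321.39 ≈ 256 Hz.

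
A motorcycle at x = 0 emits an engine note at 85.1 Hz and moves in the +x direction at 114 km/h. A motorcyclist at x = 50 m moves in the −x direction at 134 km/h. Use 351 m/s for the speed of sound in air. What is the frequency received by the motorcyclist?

114 km/h = 31.67 m/s; 134 km/h = 37.22 m/s.
The observer lies on the +x side, so the source is heading toward the observer and the observer is heading toward the source.
Both move, so f' = f · (v + v_o)/(v − v_s).
f' = 85.1 × (351 + 37.22)/(351 − 31.67) = 85.1 × 388.22/319.33 ≈ 103 Hz.

103 Hz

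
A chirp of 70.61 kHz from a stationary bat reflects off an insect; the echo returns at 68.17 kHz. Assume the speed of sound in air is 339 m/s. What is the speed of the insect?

6.0 m/s

Double Doppler shift off a moving reflector: f₂ = f₀ · (v + u)/(v − u) (u > 0 toward emitter).
Rearranging, u = v · (f₂ − f₀)/(f₂ + f₀) = 339 × -2.44/138.78 ≈ -6.0 m/s.
So the insect is moving at 6.0 m/s away from the emitter.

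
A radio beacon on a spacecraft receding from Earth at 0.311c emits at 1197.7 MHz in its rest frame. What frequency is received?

868.3 MHz

Relativistic Doppler for frequency: f' = f₀ · √((1 − β)/(1 + β)).
f' = 1197.7 × √(0.6890/1.3110) = 1197.7 × 0.72495 ≈ 868.3 MHz.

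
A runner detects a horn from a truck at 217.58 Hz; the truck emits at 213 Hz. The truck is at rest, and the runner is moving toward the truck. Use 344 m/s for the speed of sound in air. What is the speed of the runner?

f' = f · (v + v_o)/v ⇒ v_o = v · |f'/f − 1|.
v_o = 344 × |217.58/213 − 1| = 344 × 0.0215 ≈ 7.4 m/s.

7.4 m/s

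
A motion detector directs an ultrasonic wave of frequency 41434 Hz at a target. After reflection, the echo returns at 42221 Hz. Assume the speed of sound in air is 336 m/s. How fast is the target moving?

3.2 m/s

Double Doppler shift off a moving reflector: f₂ = f₀ · (v + u)/(v − u) (u > 0 toward emitter).
Rearranging, u = v · (f₂ − f₀)/(f₂ + f₀) = 336 × 787/83655 ≈ 3.2 m/s.
So the target is moving at 3.2 m/s toward the emitter.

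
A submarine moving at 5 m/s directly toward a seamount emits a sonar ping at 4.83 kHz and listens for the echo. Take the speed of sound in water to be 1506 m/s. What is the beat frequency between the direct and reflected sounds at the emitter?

The seamount receives the sound from a moving source: f₁ = f₀ · v/(v − v_e) = 4.83 × 1506/1501 ≈ 4.8461 kHz.
On the return leg the submarine is a moving observer: f₂ = f₁ · (v + v_e)/v = 4.8461 × 1511/1506 ≈ 4.8622 kHz.
Beat against the emitted tone (with f₀ = 4830 Hz): |f₂ − f₀| = 2v_e·f₀/(v − v_e) = 2 × 5 × 4830/1501 ≈ 32.2 Hz.

32.2 Hz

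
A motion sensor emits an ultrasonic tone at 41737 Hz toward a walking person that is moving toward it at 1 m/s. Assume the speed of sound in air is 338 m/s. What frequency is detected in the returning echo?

The walking person first receives the wave as a moving observer: f₁ = f₀ · (v + u)/v = 41737 × (338 + 1)/338 ≈ 41860 Hz.
On reflection it acts as a source moving toward the stationary detector: f₂ = f₁ · v/(v − u) = 41860 × 338/337 ≈ 41985 Hz.

41985 Hz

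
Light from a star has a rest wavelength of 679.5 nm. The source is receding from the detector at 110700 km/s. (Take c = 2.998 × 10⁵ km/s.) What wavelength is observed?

1001.2 nm

β = v/c = 110700/299800 = 0.3692.
Relativistic Doppler for wavelength: λ' = λ₀ · √((1 + β)/(1 − β)).
λ' = 679.5 × √(1.3692/0.6308) = 679.5 × 1.47337 ≈ 1001.2 nm.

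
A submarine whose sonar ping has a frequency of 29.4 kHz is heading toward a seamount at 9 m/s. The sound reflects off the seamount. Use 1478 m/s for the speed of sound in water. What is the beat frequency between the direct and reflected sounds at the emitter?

360 Hz

The seamount receives the sound from a moving source: f₁ = f₀ · v/(v − v_e) = 29.4 × 1478/1469 ≈ 29.580 kHz.
On the return leg the submarine is a moving observer: f₂ = f₁ · (v + v_e)/v = 29.580 × 1487/1478 ≈ 29.760 kHz.
Beat against the emitted tone (with f₀ = 29400 Hz): |f₂ − f₀| = 2v_e·f₀/(v − v_e) = 2 × 9 × 29400/1469 ≈ 360 Hz.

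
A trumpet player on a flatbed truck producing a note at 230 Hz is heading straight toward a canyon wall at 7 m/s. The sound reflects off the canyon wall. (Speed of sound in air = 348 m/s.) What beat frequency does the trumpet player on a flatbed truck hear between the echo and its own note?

The canyon wall receives the sound from a moving source: f₁ = f₀ · v/(v − v_e) = 230 × 348/341 ≈ 234.72 Hz.
On the return leg the trumpet player on a flatbed truck is a moving observer: f₂ = f₁ · (v + v_e)/v = 234.72 × 355/348 ≈ 239.44 Hz.
Equivalently f₂ = f₀ · (v + v_e)/(v − v_e).
Beat against the emitted tone: |f₂ − f₀| = 2v_e·f₀/(v − v_e) = 2 × 7 × 230/341 ≈ 9.4 Hz.

9.4 Hz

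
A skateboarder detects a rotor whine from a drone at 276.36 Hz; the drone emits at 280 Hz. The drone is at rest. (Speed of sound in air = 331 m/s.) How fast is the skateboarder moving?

4.3 m/s

f' < f, so the skateboarder is receding.
f' = f · (v − v_o)/v ⇒ v_o = v · |f'/f − 1|.
v_o = 331 × |276.36/280 − 1| = 331 × 0.013 ≈ 4.3 m/s.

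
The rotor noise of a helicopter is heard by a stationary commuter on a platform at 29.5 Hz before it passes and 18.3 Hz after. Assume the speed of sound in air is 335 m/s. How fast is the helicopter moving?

78 m/s

f₁/f₂ = (v + v_s)/(v − v_s), so v_s = v · (f₁ − f₂)/(f₁ + f₂).
v_s = 335 × (29.5 − 18.3)/(29.5 + 18.3) = 335 × 11.2/47.8 ≈ 78 m/s.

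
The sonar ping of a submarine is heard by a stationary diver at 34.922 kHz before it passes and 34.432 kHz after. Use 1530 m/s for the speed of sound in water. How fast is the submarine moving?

10.8 m/s

f₁/f₂ = (v + v_s)/(v − v_s), so v_s = v · (f₁ − f₂)/(f₁ + f₂).
v_s = 1530 × (34.922 − 34.432)/(34.922 + 34.432) = 1530 × 0.490/69.354 ≈ 10.8 m/s.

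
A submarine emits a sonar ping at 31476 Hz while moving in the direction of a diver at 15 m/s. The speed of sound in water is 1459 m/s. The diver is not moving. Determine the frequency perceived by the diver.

With the source moving toward a stationary observer, f' = f · v/(v − v_s).
f' = 31476 × 1459/(1459 − 15) = 31476 × 1459/1444 ≈ 31803 Hz.

31803 Hz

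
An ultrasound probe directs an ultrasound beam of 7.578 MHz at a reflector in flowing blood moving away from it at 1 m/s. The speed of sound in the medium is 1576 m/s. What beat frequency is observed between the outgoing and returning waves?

9611 Hz

At the reflector in flowing blood (a moving observer), f₁ = f₀ · (v − u)/v = 7.578 × 1575/1576 ≈ 7.57319 MHz.
On reflection it acts as a source moving away from the stationary detector: f₂ = f₁ · v/(v + u) = 7.57319 × 1576/1577 ≈ 7.56839 MHz.
Equivalently f₂ = f₀ · (v − u)/(v + u).
Beat frequency (with f₀ = 7578000 Hz): |f₂ − f₀| = 2u·f₀/(v + u) = 2 × 1 × 7578000/1577 ≈ 9611 Hz.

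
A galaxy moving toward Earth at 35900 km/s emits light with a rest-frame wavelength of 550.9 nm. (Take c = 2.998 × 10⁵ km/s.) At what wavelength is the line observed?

β = v/c = 35900/299800 = 0.1197.
Relativistic Doppler for wavelength: λ' = λ₀ · √((1 − β)/(1 + β)).
λ' = 550.9 × √(0.8803/1.1197) = 550.9 × 0.88663 ≈ 488.4 nm.

488.4 nm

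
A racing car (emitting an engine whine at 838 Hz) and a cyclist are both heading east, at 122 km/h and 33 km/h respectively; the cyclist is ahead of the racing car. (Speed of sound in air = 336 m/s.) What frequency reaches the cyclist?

907 Hz

122 km/h = 33.89 m/s; 33 km/h = 9.167 m/s.
The cyclist is ahead, so the racing car is moving toward it while the cyclist is moving away from the racing car.
General Doppler shift: f' = f · (v − v_o)/(v − v_s).
f' = 838 × (336 − 9.167)/(336 − 33.89) = 838 × 326.83/302.11 ≈ 907 Hz.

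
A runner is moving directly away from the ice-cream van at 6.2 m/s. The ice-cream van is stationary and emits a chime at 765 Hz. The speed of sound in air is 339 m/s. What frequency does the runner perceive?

Moving observer, stationary source: f' = f · (v − v_o)/v.
f' = 765 × (339 − 6.2)/339 = 765 × 332.8/339 ≈ 751 Hz.

751 Hz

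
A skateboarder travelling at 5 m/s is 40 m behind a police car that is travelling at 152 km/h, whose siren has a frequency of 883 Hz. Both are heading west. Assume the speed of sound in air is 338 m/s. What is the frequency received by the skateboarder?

797 Hz

152 km/h = 42.22 m/s.
The skateboarder is behind, so the police car is moving away from it while the skateboarder is moving toward the police car.
Both move, so f' = f · (v + v_o)/(v + v_s).
f' = 883 × (338 + 5)/(338 + 42.22) = 883 × 343/380.22 ≈ 797 Hz.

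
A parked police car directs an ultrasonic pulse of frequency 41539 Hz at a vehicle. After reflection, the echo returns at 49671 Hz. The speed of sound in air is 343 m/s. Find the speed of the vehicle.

Double Doppler shift off a moving reflector: f₂ = f₀ · (v + u)/(v − u) (u > 0 toward emitter).
Rearranging, u = v · (f₂ − f₀)/(f₂ + f₀) = 343 × 8132/91210 ≈ 31 m/s.
So the vehicle is moving at 31 m/s toward the emitter.

31 m/s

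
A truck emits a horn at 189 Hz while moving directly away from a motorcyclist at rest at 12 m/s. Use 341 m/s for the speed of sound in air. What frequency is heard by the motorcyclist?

With the source moving away from a stationary observer, f' = f · v/(v + v_s).
f' = 189 × 341/(341 + 12) = 189 × 341/353 ≈ 183 Hz.

183 Hz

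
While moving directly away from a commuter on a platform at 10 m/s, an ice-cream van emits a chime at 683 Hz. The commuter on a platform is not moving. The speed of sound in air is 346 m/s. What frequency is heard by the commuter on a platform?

664 Hz

Only the source moves, away from the listener, so f' = f · v/(v + v_s).
f' = 683 × 346/(346 + 10) = 683 × 346/356 ≈ 664 Hz.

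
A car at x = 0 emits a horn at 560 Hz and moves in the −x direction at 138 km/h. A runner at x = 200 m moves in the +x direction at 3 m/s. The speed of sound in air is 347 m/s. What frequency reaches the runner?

500 Hz

138 km/h = 38.33 m/s.
The observer lies on the +x side, so the source is heading away from the observer and the observer is heading away from the source.
Both move, so f' = f · (v − v_o)/(v + v_s).
f' = 560 × (347 − 3)/(347 + 38.33) = 560 × 344/385.33 ≈ 500 Hz.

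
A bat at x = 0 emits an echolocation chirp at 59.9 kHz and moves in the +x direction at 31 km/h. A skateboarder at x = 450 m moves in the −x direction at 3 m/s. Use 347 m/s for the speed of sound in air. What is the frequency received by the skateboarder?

62.0 kHz

31 km/h = 8.611 m/s.
The observer lies on the +x side, so the source is heading toward the observer and the observer is heading toward the source.
Both move, so f' = f · (v + v_o)/(v − v_s).
f' = 59.9 × (347 + 3)/(347 − 8.611) = 59.9 × 350/338.39 ≈ 62.0 kHz.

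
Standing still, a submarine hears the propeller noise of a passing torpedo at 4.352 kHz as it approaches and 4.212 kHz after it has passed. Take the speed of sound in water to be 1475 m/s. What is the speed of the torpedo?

f₁/f₂ = (v + v_s)/(v − v_s), so v_s = v · (f₁ − f₂)/(f₁ + f₂).
v_s = 1475 × (4.352 − 4.212)/(4.352 + 4.212) = 1475 × 0.140/8.564 ≈ 24.1 m/s.

24.1 m/s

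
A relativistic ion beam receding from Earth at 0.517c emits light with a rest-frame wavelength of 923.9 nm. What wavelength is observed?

1637.4 nm

Relativistic Doppler for wavelength: λ' = λ₀ · √((1 + β)/(1 − β)).
λ' = 923.9 × √(1.5170/0.4830) = 923.9 × 1.77223 ≈ 1637.4 nm.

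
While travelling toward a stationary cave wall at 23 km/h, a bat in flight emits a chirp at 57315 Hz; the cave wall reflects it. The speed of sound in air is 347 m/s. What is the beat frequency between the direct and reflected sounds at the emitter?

23 km/h = 6.389 m/s.
The cave wall receives the sound from a moving source: f₁ = f₀ · v/(v − v_e) = 57315 × 347/340.61 ≈ 58390 Hz.
On the return leg the bat in flight is a moving observer: f₂ = f₁ · (v + v_e)/v = 58390 × 353.39/347 ≈ 59465 Hz.
Beat against the emitted tone: |f₂ − f₀| = 2v_e·f₀/(v − v_e) = 2 × 6.389 × 57315/340.61 ≈ 2150 Hz.

2150 Hz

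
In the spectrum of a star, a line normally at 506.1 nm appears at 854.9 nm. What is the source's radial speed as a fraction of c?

λ'/λ₀ = 1.6892 > 1 (redshift), so the source is receding.
λ'/λ₀ = √((1 + β)/(1 − β)) for a receding source ⇒ β = (r² − 1)/(r² + 1) with r = λ'/λ₀.
β = (2.8534 − 1)/(2.8534 + 1) ≈ 0.481.

0.481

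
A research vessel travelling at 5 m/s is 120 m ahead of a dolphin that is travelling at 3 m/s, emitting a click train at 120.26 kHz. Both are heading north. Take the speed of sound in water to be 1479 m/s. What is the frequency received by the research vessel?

The research vessel is ahead, so the dolphin is moving toward it while the research vessel is moving away from the dolphin.
With source approaching and observer receding, f' = f · (v − v_o)/(v − v_s).
f' = 120.26 × (1479 − 5)/(1479 − 3) = 120.26 × 1474/1476 ≈ 120.1 kHz.

120.1 kHz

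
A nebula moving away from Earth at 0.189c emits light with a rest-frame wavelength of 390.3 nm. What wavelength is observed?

472.6 nm

Relativistic Doppler for wavelength: λ' = λ₀ · √((1 + β)/(1 − β)).
λ' = 390.3 × √(1.1890/0.8110) = 390.3 × 1.21082 ≈ 472.6 nm.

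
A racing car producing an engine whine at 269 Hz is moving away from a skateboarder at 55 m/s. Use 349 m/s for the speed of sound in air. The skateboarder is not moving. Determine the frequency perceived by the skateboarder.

232 Hz

Only the source moves, away from the listener, so f' = f · v/(v + v_s).
f' = 269 × 349/(349 + 55) = 269 × 349/404 ≈ 232 Hz.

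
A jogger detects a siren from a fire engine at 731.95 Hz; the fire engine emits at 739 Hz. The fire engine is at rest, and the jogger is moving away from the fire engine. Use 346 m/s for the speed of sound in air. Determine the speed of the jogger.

3.3 m/s

f' = f · (v − v_o)/v ⇒ v_o = v · |f'/f − 1|.
v_o = 346 × |731.95/739 − 1| = 346 × 0.00954 ≈ 3.3 m/s.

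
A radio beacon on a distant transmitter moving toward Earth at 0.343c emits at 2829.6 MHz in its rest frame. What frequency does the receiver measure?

4045.6 MHz

Relativistic Doppler for frequency: f' = f₀ · √((1 + β)/(1 − β)).
f' = 2829.6 × √(1.3430/0.6570) = 2829.6 × 1.42973 ≈ 4045.6 MHz.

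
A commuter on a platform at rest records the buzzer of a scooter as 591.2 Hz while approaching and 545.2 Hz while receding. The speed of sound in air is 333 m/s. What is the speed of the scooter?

f₁/f₂ = (v + v_s)/(v − v_s), so v_s = v · (f₁ − f₂)/(f₁ + f₂).
v_s = 333 × (591.2 − 545.2)/(591.2 + 545.2) = 333 × 46.0/1136.4 ≈ 13.5 m/s.

13.5 m/s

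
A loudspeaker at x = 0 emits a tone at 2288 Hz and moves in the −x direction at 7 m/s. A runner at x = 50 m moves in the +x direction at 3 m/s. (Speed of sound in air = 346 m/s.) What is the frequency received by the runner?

The observer lies on the +x side, so the source is heading away from the observer and the observer is heading away from the source.
General Doppler shift: f' = f · (v − v_o)/(v + v_s).
f' = 2288 × (346 − 3)/(346 + 7) = 2288 × 343/353 ≈ 2223 Hz.

2223 Hz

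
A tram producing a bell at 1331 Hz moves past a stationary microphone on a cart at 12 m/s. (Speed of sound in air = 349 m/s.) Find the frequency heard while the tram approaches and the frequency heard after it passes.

Approaching: f₁ = f · v/(v − v_s) = 1331 × 349/337 ≈ 1378 Hz.
Receding: f₂ = f · v/(v + v_s) = 1331 × 349/361 ≈ 1287 Hz.

1378 Hz approaching; 1287 Hz receding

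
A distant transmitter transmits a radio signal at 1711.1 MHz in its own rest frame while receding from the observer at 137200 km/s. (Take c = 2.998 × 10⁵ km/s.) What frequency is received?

1043.7 MHz

β = v/c = 137200/299800 = 0.4576.
Relativistic Doppler for frequency: f' = f₀ · √((1 − β)/(1 + β)).
f' = 1711.1 × √(0.5424/1.4576) = 1711.1 × 0.60999 ≈ 1043.7 MHz.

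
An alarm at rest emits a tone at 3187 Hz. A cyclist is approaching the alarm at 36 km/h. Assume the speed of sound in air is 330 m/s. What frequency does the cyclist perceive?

36 km/h = 10 m/s.
Moving observer, stationary source: f' = f · (v + v_o)/v.
f' = 3187 × (330 + 10)/330 = 3187 × 340/330 ≈ 3284 Hz.

3284 Hz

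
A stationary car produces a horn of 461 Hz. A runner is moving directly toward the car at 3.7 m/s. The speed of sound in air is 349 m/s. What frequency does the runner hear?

466 Hz

Only the observer moves, toward the source, so f' = f · (v + v_o)/v.
f' = 461 × (349 + 3.7)/349 = 461 × 352.7/349 ≈ 466 Hz.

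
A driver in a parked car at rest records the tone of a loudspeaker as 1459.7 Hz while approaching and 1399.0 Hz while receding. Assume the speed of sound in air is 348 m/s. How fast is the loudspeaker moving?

f₁/f₂ = (v + v_s)/(v − v_s), so v_s = v · (f₁ − f₂)/(f₁ + f₂).
v_s = 348 × (1459.7 − 1399.0)/(1459.7 + 1399.0) = 348 × 60.7/2858.7 ≈ 7.4 m/s.

7.4 m/s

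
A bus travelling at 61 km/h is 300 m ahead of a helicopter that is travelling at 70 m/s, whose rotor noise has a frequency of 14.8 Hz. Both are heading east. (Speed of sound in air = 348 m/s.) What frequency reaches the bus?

17.6 Hz

61 km/h = 16.94 m/s.
The bus is ahead, so the helicopter is moving toward it while the bus is moving away from the helicopter.
Both move, so f' = f · (v − v_o)/(v − v_s).
f' = 14.8 × (348 − 16.94)/(348 − 70) = 14.8 × 331.06/278 ≈ 17.6 Hz.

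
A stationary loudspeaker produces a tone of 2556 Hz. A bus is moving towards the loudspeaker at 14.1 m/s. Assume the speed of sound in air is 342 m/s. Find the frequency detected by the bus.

Moving observer, stationary source: f' = f · (v + v_o)/v.
f' = 2556 × (342 + 14.1)/342 = 2556 × 356.1/342 ≈ 2661 Hz.

2661 Hz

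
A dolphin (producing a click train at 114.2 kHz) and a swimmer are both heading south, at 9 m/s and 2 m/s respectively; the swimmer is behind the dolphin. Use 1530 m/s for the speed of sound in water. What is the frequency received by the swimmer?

The swimmer is behind, so the dolphin is moving away from it while the swimmer is moving toward the dolphin.
Both move, so f' = f · (v + v_o)/(v + v_s).
f' = 114.2 × (1530 + 2)/(1530 + 9) = 114.2 × 1532/1539 ≈ 113.7 kHz.

113.7 kHz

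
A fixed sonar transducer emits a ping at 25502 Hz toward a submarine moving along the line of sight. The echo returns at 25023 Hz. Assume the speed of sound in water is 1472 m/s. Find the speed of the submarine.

14.0 m/s

Double Doppler shift off a moving reflector: f₂ = f₀ · (v + u)/(v − u) (u > 0 toward emitter).
Rearranging, u = v · (f₂ − f₀)/(f₂ + f₀) = 1472 × -479/50525 ≈ -14.0 m/s.
So the submarine is moving at 14.0 m/s away from the emitter.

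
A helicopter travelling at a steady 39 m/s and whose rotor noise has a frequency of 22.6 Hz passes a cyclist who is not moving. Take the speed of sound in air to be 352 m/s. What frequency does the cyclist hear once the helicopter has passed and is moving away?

Receding: f₂ = f · v/(v + v_s) = 22.6 × 352/391 ≈ 20.3 Hz.

20.3 Hz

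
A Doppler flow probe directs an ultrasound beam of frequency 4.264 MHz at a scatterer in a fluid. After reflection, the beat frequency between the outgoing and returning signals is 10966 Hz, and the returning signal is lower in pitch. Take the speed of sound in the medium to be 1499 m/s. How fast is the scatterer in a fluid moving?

Double Doppler shift off a moving reflector: f₂ = f₀ · (v + u)/(v − u) (u > 0 toward emitter).
Returning signal is lower, so f₂ = f₀ − Δf = 4264000 − 10966 = 4253034 Hz.
Rearranging, u = v · (f₂ − f₀)/(f₂ + f₀) = 1499 × -10966/8517034 ≈ -1.93 m/s.
So the scatterer in a fluid is moving at 1.93 m/s away from the emitter.

1.93 m/s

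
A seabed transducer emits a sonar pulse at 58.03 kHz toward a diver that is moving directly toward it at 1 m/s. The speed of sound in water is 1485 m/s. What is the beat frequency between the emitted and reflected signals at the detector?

78 Hz

At the diver (a moving observer), f₁ = f₀ · (v + u)/v = 58.03 × 1486/1485 ≈ 58.0691 kHz.
On reflection it acts as a source moving toward the stationary detector: f₂ = f₁ · v/(v − u) = 58.0691 × 1485/1484 ≈ 58.1082 kHz.
Equivalently f₂ = f₀ · (v + u)/(v − u).
Beat frequency (with f₀ = 58030 Hz): |f₂ − f₀| = 2u·f₀/(v − u) = 2 × 1 × 58030/1484 ≈ 78 Hz.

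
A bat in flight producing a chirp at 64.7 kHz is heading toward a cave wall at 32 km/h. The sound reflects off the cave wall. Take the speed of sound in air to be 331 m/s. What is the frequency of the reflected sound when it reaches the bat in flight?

68.3 kHz

32 km/h = 8.889 m/s.
The cave wall receives the sound from a moving source: f₁ = f₀ · v/(v − v_e) = 64.7 × 331/322.11 ≈ 66.5 kHz.
On the return leg the bat in flight is a moving observer: f₂ = f₁ · (v + v_e)/v = 66.5 × 339.89/331 ≈ 68.3 kHz.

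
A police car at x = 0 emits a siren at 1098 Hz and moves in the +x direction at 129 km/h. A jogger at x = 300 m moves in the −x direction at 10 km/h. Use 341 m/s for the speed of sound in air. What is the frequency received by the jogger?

129 km/h = 35.83 m/s; 10 km/h = 2.778 m/s.
The observer lies on the +x side, so the source is heading toward the observer and the observer is heading toward the source.
With source approaching and observer approaching, f' = f · (v + v_o)/(v − v_s).
f' = 1098 × (341 + 2.778)/(341 − 35.83) = 1098 × 343.78/305.17 ≈ 1237 Hz.

1237 Hz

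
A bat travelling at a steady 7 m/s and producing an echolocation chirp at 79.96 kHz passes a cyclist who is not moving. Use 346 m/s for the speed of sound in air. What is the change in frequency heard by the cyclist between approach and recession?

3.24 kHz

Approaching: f₁ = f · v/(v − v_s) = 79.96 × 346/339 ≈ 81.61 kHz.
Receding: f₂ = f · v/(v + v_s) = 79.96 × 346/353 ≈ 78.37 kHz.
Drop: f₁ − f₂ = 2f·v·v_s/(v² − v_s²) = 2 × 79.96 × 346 × 7/(346² − 7²) ≈ 3.24 kHz.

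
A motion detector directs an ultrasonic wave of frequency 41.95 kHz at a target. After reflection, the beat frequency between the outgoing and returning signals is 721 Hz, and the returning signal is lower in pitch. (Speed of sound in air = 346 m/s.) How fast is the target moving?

3.00 m/s

Double Doppler shift off a moving reflector: f₂ = f₀ · (v + u)/(v − u) (u > 0 toward emitter).
Returning signal is lower, so f₂ = f₀ − Δf = 41950 − 721 = 41229 Hz.
Rearranging, u = v · (f₂ − f₀)/(f₂ + f₀) = 346 × -721/83179 ≈ -3.00 m/s.
So the target is moving at 3.00 m/s away from the emitter.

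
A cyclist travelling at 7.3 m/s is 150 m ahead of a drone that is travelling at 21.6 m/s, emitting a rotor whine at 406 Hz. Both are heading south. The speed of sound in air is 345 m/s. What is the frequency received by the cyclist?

424 Hz

The cyclist is ahead, so the drone is moving toward it while the cyclist is moving away from the drone.
General Doppler shift: f' = f · (v − v_o)/(v − v_s).
f' = 406 × (345 − 7.3)/(345 − 21.6) = 406 × 337.7/323.4 ≈ 424 Hz.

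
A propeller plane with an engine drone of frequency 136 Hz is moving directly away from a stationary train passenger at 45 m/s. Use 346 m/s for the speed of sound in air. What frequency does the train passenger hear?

Moving source, stationary observer: f' = f · v/(v + v_s) since the source is receding.
f' = 136 × 346/(346 + 45) = 136 × 346/391 ≈ 120 Hz.

120 Hz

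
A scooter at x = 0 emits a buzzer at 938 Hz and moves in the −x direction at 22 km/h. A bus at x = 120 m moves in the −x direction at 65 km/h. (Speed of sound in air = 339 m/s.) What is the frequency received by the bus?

22 km/h = 6.111 m/s; 65 km/h = 18.06 m/s.
The observer lies on the +x side, so the source is heading away from the observer and the observer is heading toward the source.
General Doppler shift: f' = f · (v + v_o)/(v + v_s).
f' = 938 × (339 + 18.06)/(339 + 6.111) = 938 × 357.06/345.11 ≈ 970 Hz.

970 Hz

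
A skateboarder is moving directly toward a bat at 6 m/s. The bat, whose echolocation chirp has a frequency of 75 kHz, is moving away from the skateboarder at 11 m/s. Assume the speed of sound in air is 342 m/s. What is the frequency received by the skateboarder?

73.9 kHz

Both move, so f' = f · (v + v_o)/(v + v_s).
f' = 75 × (342 + 6)/(342 + 11) = 75 × 348/353 ≈ 73.9 kHz.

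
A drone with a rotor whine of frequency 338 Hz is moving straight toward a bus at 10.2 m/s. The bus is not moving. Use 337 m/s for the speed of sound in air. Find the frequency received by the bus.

349 Hz

With the source moving toward a stationary observer, f' = f · v/(v − v_s).
f' = 338 × 337/(337 − 10.2) = 338 × 337/326.8 ≈ 349 Hz.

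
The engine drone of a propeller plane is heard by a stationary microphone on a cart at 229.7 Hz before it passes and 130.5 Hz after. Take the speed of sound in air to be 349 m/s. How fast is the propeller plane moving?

f₁/f₂ = (v + v_s)/(v − v_s), so v_s = v · (f₁ − f₂)/(f₁ + f₂).
v_s = 349 × (229.7 − 130.5)/(229.7 + 130.5) = 349 × 99.2/360.2 ≈ 96 m/s.

96 m/s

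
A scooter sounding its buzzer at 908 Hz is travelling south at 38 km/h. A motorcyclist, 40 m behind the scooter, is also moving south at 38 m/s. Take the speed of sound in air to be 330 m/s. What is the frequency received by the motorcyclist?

981 Hz

38 km/h = 10.56 m/s.
The motorcyclist is behind, so the scooter is moving away from it while the motorcyclist is moving toward the scooter.
General Doppler shift: f' = f · (v + v_o)/(v + v_s).
f' = 908 × (330 + 38)/(330 + 10.56) = 908 × 368/340.56 ≈ 981 Hz.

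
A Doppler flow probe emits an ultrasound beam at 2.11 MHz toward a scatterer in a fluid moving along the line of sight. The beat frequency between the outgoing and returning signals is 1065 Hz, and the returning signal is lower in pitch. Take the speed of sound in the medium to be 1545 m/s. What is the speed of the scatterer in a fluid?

Double Doppler shift off a moving reflector: f₂ = f₀ · (v + u)/(v − u) (u > 0 toward emitter).
Returning signal is lower, so f₂ = f₀ − Δf = 2110000 − 1065 = 2108935 Hz.
Rearranging, u = v · (f₂ − f₀)/(f₂ + f₀) = 1545 × -1065/4218935 ≈ -0.39 m/s.
So the scatterer in a fluid is moving at 0.39 m/s away from the emitter.

0.39 m/s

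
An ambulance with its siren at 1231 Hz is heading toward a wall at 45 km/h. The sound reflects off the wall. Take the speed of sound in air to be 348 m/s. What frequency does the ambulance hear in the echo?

45 km/h = 12.5 m/s.
The wall receives the sound from a moving source: f₁ = f₀ · v/(v − v_e) = 1231 × 348/335.5 ≈ 1277 Hz.
On the return leg the ambulance is a moving observer: f₂ = f₁ · (v + v_e)/v = 1277 × 360.5/348 ≈ 1323 Hz.

1323 Hz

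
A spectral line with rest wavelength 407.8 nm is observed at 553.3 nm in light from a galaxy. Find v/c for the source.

λ'/λ₀ = 1.3568 > 1 (redshift), so the source is receding.
λ'/λ₀ = √((1 + β)/(1 − β)) for a receding source ⇒ β = (r² − 1)/(r² + 1) with r = λ'/λ₀.
β = (1.8409 − 1)/(1.8409 + 1) ≈ 0.296.

0.296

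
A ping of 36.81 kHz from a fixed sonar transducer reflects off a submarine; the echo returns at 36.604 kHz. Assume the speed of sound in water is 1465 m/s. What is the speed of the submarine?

Double Doppler shift off a moving reflector: f₂ = f₀ · (v + u)/(v − u) (u > 0 toward emitter).
Rearranging, u = v · (f₂ − f₀)/(f₂ + f₀) = 1465 × -0.206/73.414 ≈ -4.1 m/s.
So the submarine is moving at 4.1 m/s away from the emitter.

4.1 m/s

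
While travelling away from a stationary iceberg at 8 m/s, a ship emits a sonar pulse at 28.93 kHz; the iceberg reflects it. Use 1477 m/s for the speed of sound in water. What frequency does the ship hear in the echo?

The iceberg receives the sound from a moving source: f₁ = f₀ · v/(v + v_e) = 28.93 × 1477/1485 ≈ 28.8 kHz.
On the return leg the ship is a moving observer: f₂ = f₁ · (v − v_e)/v = 28.8 × 1469/1477 ≈ 28.6 kHz.
Equivalently f₂ = f₀ · (v − v_e)/(v + v_e).

28.6 kHz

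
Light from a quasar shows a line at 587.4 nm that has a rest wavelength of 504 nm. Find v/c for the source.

λ'/λ₀ = 1.1655 > 1 (redshift), so the source is receding.
λ'/λ₀ = √((1 + β)/(1 − β)) for a receding source ⇒ β = (r² − 1)/(r² + 1) with r = λ'/λ₀.
β = (1.3583 − 1)/(1.3583 + 1) ≈ 0.152.

0.152c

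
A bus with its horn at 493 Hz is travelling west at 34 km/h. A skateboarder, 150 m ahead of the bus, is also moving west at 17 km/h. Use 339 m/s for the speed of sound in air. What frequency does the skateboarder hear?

34 km/h = 9.444 m/s; 17 km/h = 4.722 m/s.
The skateboarder is ahead, so the bus is moving toward it while the skateboarder is moving away from the bus.
General Doppler shift: f' = f · (v − v_o)/(v − v_s).
f' = 493 × (339 − 4.722)/(339 − 9.444) = 493 × 334.28/329.56 ≈ 500 Hz.

500 Hz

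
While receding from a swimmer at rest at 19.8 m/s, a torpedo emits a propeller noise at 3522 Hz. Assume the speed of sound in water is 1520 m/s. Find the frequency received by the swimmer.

With the source moving away from a stationary observer, f' = f · v/(v + v_s).
f' = 3522 × 1520/(1520 + 19.8) = 3522 × 1520/1540 ≈ 3477 Hz.

3477 Hz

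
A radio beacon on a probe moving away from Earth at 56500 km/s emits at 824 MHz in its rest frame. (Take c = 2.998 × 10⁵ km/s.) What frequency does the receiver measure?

β = v/c = 56500/299800 = 0.1885.
Relativistic Doppler for frequency: f' = f₀ · √((1 − β)/(1 + β)).
f' = 824 × √(0.8115/1.1885) = 824 × 0.82635 ≈ 680.9 MHz.

680.9 MHz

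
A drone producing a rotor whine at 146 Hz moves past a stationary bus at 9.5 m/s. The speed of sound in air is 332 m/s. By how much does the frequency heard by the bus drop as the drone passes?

8.36 Hz

Approaching: f₁ = f · v/(v − v_s) = 146 × 332/322.5 ≈ 150.30 Hz.
Receding: f₂ = f · v/(v + v_s) = 146 × 332/341.5 ≈ 141.94 Hz.
Drop: f₁ − f₂ = 2f·v·v_s/(v² − v_s²) = 2 × 146 × 332 × 9.5/(332² − 9.5²) ≈ 8.36 Hz.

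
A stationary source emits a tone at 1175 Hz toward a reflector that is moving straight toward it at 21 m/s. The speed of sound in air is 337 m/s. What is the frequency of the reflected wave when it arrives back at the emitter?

1331 Hz

The reflector first receives the wave as a moving observer: f₁ = f₀ · (v + u)/v = 1175 × (337 + 21)/337 ≈ 1248 Hz.
On reflection it acts as a source moving toward the stationary detector: f₂ = f₁ · v/(v − u) = 1248 × 337/316 ≈ 1331 Hz.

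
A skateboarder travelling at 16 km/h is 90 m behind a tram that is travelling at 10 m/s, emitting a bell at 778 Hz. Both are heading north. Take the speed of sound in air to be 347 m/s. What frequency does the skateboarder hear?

16 km/h = 4.444 m/s.
The skateboarder is behind, so the tram is moving away from it while the skateboarder is moving toward the tram.
General Doppler shift: f' = f · (v + v_o)/(v + v_s).
f' = 778 × (347 + 4.444)/(347 + 10) = 778 × 351.44/357 ≈ 766 Hz.

766 Hz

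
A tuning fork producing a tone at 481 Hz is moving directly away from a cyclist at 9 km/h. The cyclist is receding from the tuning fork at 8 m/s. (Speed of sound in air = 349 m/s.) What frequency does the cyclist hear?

9 km/h = 2.5 m/s.
Both move, so f' = f · (v − v_o)/(v + v_s).
f' = 481 × (349 − 8)/(349 + 2.5) = 481 × 341/351.5 ≈ 467 Hz.

467 Hz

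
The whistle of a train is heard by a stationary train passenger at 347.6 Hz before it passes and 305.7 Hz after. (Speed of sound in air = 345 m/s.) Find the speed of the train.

22.1 m/s

f₁/f₂ = (v + v_s)/(v − v_s), so v_s = v · (f₁ − f₂)/(f₁ + f₂).
v_s = 345 × (347.6 − 305.7)/(347.6 + 305.7) = 345 × 41.9/653.3 ≈ 22.1 m/s.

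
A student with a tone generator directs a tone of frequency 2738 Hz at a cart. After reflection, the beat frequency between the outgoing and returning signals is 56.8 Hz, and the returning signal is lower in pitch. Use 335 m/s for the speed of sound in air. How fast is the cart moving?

3.5 m/s

Double Doppler shift off a moving reflector: f₂ = f₀ · (v + u)/(v − u) (u > 0 toward emitter).
Returning signal is lower, so f₂ = f₀ − Δf = 2738 − 56.8 = 2681.2 Hz.
Rearranging, u = v · (f₂ − f₀)/(f₂ + f₀) = 335 × -56.8/5419.2 ≈ -3.5 m/s.
So the cart is moving at 3.5 m/s away from the emitter.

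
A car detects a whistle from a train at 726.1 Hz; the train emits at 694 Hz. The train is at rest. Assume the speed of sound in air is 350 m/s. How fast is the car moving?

16.2 m/s

f' > f, so the car is approaching.
f' = f · (v + v_o)/v ⇒ v_o = v · |f'/f − 1|.
v_o = 350 × |726.1/694 − 1| = 350 × 0.04625 ≈ 16.2 m/s.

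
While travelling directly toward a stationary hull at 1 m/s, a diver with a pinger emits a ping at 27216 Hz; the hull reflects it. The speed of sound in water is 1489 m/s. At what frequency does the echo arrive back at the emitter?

The hull receives the sound from a moving source: f₁ = f₀ · v/(v − v_e) = 27216 × 1489/1488 ≈ 27234 Hz.
On the return leg the diver with a pinger is a moving observer: f₂ = f₁ · (v + v_e)/v = 27234 × 1490/1489 ≈ 27253 Hz.

27253 Hz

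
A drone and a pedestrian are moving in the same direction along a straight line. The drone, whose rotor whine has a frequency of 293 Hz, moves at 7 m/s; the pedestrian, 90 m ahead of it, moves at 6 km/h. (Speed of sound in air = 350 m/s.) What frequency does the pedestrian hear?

298 Hz

6 km/h = 1.667 m/s.
The pedestrian is ahead, so the drone is moving toward it while the pedestrian is moving away from the drone.
Both move, so f' = f · (v − v_o)/(v − v_s).
f' = 293 × (350 − 1.667)/(350 − 7) = 293 × 348.33/343 ≈ 298 Hz.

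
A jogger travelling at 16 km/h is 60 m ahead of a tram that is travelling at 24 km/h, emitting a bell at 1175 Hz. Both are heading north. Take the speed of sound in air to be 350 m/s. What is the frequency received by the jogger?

1183 Hz

24 km/h = 6.667 m/s; 16 km/h = 4.444 m/s.
The jogger is ahead, so the tram is moving toward it while the jogger is moving away from the tram.
With source approaching and observer receding, f' = f · (v − v_o)/(v − v_s).
f' = 1175 × (350 − 4.444)/(350 − 6.667) = 1175 × 345.56/343.33 ≈ 1183 Hz.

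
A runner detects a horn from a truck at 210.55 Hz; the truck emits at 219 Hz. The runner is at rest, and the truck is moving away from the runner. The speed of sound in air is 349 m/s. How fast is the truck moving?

14.0 m/s

f' = f · v/(v + v_s) ⇒ v_s = v · |1 − f/f'|.
v_s = 349 × |1 − 219/210.55| = 349 × 0.04013 ≈ 14.0 m/s.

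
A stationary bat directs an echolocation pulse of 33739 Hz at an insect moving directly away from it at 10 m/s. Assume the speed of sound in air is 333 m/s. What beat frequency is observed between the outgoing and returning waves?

The insect first receives the wave as a moving observer: f₁ = f₀ · (v − u)/v = 33739 × (333 − 10)/333 ≈ 32726 Hz.
The reflection then acts as a moving source: f₂ = f₁ · v/(v + u) ≈ 31772 Hz.
Equivalently f₂ = f₀ · (v − u)/(v + u).
Beat frequency: |f₂ − f₀| = 2u·f₀/(v + u) = 2 × 10 × 33739/343 ≈ 1967 Hz.

1967 Hz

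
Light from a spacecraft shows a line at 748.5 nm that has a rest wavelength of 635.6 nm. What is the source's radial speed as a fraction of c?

0.162

λ'/λ₀ = 1.1776 > 1 (redshift), so the source is receding.
λ'/λ₀ = √((1 + β)/(1 − β)) for a receding source ⇒ β = (r² − 1)/(r² + 1) with r = λ'/λ₀.
β = (1.3868 − 1)/(1.3868 + 1) ≈ 0.162.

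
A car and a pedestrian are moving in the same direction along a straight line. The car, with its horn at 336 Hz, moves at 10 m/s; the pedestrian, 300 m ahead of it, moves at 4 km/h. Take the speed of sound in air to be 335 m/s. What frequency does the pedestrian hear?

345 Hz

4 km/h = 1.111 m/s.
The pedestrian is ahead, so the car is moving toward it while the pedestrian is moving away from the car.
General Doppler shift: f' = f · (v − v_o)/(v − v_s).
f' = 336 × (335 − 1.111)/(335 − 10) = 336 × 333.89/325 ≈ 345 Hz.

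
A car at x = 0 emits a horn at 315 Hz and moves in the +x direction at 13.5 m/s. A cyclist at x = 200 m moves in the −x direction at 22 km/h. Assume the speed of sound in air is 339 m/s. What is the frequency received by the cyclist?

22 km/h = 6.111 m/s.
The observer lies on the +x side, so the source is heading toward the observer and the observer is heading toward the source.
With source approaching and observer approaching, f' = f · (v + v_o)/(v − v_s).
f' = 315 × (339 + 6.111)/(339 − 13.5) = 315 × 345.11/325.5 ≈ 334 Hz.

334 Hz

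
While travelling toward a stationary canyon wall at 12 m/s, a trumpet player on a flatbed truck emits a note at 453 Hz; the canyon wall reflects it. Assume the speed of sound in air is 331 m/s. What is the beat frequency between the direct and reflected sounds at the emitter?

34.1 Hz

The canyon wall receives the sound from a moving source: f₁ = f₀ · v/(v − v_e) = 453 × 331/319 ≈ 470.0 Hz.
On the return leg the trumpet player on a flatbed truck is a moving observer: f₂ = f₁ · (v + v_e)/v = 470.0 × 343/331 ≈ 487.1 Hz.
Beat against the emitted tone: |f₂ − f₀| = 2v_e·f₀/(v − v_e) = 2 × 12 × 453/319 ≈ 34.1 Hz.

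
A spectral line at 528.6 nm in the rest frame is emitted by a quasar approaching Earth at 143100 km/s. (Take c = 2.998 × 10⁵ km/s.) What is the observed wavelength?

β = v/c = 143100/299800 = 0.4773.
Relativistic Doppler for wavelength: λ' = λ₀ · √((1 − β)/(1 + β)).
λ' = 528.6 × √(0.5227/1.4773) = 528.6 × 0.59481 ≈ 314.4 nm.

314.4 nm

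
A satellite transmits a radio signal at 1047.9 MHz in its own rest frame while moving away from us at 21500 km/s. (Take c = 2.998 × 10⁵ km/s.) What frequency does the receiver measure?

975.3 MHz

β = v/c = 21500/299800 = 0.0717.
Relativistic Doppler for frequency: f' = f₀ · √((1 − β)/(1 + β)).
f' = 1047.9 × √(0.9283/1.0717) = 1047.9 × 0.93068 ≈ 975.3 MHz.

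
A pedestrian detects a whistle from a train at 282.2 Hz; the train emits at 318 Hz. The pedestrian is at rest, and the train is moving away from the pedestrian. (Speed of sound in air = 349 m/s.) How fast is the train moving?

44 m/s

f' = f · v/(v + v_s) ⇒ v_s = v · |1 − f/f'|.
v_s = 349 × |1 − 318/282.2| = 349 × 0.1269 ≈ 44 m/s.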